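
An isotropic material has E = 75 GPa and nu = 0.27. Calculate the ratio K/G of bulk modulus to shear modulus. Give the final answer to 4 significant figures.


G = E / (2*(1+nu))
G = 75 / (2*(1+0.27)) = 29.5276 GPa
K = E / (3*(1-2*nu))
K = 75 / (3*(1-2*0.27)) = 54.3478 GPa
K/G = 54.3478 / 29.5276 = 1.841


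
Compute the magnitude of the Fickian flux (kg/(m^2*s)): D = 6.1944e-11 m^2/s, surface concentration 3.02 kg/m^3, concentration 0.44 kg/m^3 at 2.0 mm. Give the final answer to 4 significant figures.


J = -D * (dC/dx) = D * (C1 - C2) / dx
J = 6.1944e-11 * (3.02 - 0.44) / 2e-03
J = 7.991e-08 kg/(m^2*s)


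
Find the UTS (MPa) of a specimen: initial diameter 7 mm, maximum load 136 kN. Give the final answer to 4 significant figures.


A0 = pi*(d/2)^2 = pi*(7/2)^2 = 38.4845 mm^2
UTS = F_max / A0 = 136*1000 / 38.4845
UTS = 3534 MPa


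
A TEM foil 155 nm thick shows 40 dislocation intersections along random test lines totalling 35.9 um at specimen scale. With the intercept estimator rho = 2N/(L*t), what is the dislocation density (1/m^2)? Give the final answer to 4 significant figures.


rho = 2N / (L * t)
L = 35.9 um = 3.59e-05 m, t = 155 nm = 1.55e-07 m
rho = 2 * 40 / (3.59e-05 * 1.55e-07)
rho = 1.438e+13 1/m^2


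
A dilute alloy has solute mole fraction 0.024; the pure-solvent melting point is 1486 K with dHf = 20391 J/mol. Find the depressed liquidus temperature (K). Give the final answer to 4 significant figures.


dT = R*Tm^2*x / dHf
dT = 8.314 * 1486^2 * 0.024 / 20391
dT = 21.6083 K
T_new = 1486 - 21.6083 = 1464 K


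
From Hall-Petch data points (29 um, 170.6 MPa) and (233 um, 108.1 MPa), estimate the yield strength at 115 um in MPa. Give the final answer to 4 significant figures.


sigma_y = sigma0 + k / sqrt(d)
1/sqrt(d1) = 1/sqrt(2.9e-05) = 185.695;  1/sqrt(d2) = 65.5122
k = (sigma1 - sigma2) / (1/sqrt(d1) - 1/sqrt(d2)) = (170.6 - 108.1) / (185.695 - 65.5122) = 0.52004 MPa*m^0.5
sigma0 = sigma1 - k/sqrt(d1) = 170.6 - 0.52004*185.695 = 74.0311 MPa
sigma_y(d3) = 74.0311 + 0.52004 / sqrt(1.15e-04) = 122.5 MPa


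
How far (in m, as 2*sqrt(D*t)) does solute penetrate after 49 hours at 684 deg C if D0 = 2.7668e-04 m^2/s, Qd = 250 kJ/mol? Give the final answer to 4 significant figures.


Step 1: D = D0 * exp(-Qd/(R*T))
T = 957.15 K
D = 2.7668e-04 * exp(-250e3 / (8.314 * 957.15)) = 6.28363e-18 m^2/s
Step 2: L = 2*sqrt(D*t)
t = 49 h = 176400 s
L = 2*sqrt(6.28363e-18 * 176400) = 2.106e-06 m


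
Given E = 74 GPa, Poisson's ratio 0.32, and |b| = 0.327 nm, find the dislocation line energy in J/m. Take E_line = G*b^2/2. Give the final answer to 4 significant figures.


Step 1: G = E / (2*(1+nu))
G = 74 / (2*(1+0.32)) = 28.0303 GPa = 2.80303e+10 Pa
Step 2: E_line = G*b^2/2
b = 0.327 nm = 3.27e-10 m
E_line = 0.5 * 2.80303e+10 * (3.27e-10)^2 = 1.499e-09 J/m


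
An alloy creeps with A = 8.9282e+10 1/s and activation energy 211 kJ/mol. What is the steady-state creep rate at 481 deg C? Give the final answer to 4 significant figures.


rate = A * exp(-Q / (R*T))
T = 481 + 273.15 = 754.15 K
rate = 8.9282e+10 * exp(-211e3 / (8.314 * 754.15))
rate = 2.166e-04 1/s


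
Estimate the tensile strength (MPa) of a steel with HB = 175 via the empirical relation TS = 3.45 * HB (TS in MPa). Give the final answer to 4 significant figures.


TS (MPa) = 3.45 * HB
TS = 3.45 * 175
TS = 603.8 MPa


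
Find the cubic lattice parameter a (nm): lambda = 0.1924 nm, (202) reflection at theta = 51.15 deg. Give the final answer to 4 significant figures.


d = lambda / (2*sin(theta))
d = 0.1924 / (2*sin(51.15 deg))
d = 0.123525 nm
a = d * sqrt(h^2+k^2+l^2) = 0.123525 * sqrt(8)
a = 0.3494 nm


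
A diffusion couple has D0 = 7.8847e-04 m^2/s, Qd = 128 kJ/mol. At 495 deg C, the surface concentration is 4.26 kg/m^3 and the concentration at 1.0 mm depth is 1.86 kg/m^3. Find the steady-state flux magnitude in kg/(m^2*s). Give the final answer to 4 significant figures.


Step 1: D = D0 * exp(-Qd/(R*T))
T = 495 + 273.15 = 768.15 K
D = 7.8847e-04 * exp(-128e3 / (8.314 * 768.15)) = 1.55739e-12 m^2/s
Step 2: J = D * (C1 - C2) / dx
J = 1.55739e-12 * (4.26 - 1.86) / 1e-03
J = 3.738e-09 kg/(m^2*s)


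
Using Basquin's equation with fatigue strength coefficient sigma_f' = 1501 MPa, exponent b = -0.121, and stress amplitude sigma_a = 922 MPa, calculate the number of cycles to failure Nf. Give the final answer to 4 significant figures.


sigma_a = sigma_f' * (2*Nf)^b
2*Nf = (sigma_a / sigma_f')^(1/b)
2*Nf = (922 / 1501)^(1/-0.121)
2*Nf = 56.127
Nf = 28.06 cycles


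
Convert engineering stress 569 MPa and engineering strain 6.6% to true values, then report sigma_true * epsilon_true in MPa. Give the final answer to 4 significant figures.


sigma_true = sigma_eng * (1 + epsilon_eng)
sigma_true = 569 * (1 + 0.066) = 606.554 MPa
epsilon_true = ln(1 + epsilon_eng)
epsilon_true = ln(1 + 0.066) = 0.0639133
sigma_true * epsilon_true = 606.554 * 0.0639133 = 38.77 MPa


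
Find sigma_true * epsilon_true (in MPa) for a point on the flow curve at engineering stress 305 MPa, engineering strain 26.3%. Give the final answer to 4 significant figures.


sigma_true = sigma_eng * (1 + epsilon_eng)
sigma_true = 305 * (1 + 0.263) = 385.215 MPa
epsilon_true = ln(1 + epsilon_eng)
epsilon_true = ln(1 + 0.263) = 0.23349
sigma_true * epsilon_true = 385.215 * 0.23349 = 89.94 MPa


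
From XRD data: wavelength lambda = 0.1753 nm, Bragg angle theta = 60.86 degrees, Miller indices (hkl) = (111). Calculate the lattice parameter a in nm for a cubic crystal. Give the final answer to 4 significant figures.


d = lambda / (2*sin(theta))
d = 0.1753 / (2*sin(60.86 deg))
d = 0.100351 nm
a = d * sqrt(h^2+k^2+l^2) = 0.100351 * sqrt(3)
a = 0.1738 nm


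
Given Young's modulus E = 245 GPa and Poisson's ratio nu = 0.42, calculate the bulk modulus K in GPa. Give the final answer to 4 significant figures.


K = E / (3*(1-2*nu))
K = 245 / (3*(1-2*0.42))
K = 510.4 GPa


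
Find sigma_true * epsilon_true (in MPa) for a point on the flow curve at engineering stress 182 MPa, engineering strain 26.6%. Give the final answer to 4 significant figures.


sigma_true = sigma_eng * (1 + epsilon_eng)
sigma_true = 182 * (1 + 0.266) = 230.412 MPa
epsilon_true = ln(1 + epsilon_eng)
epsilon_true = ln(1 + 0.266) = 0.235862
sigma_true * epsilon_true = 230.412 * 0.235862 = 54.35 MPa


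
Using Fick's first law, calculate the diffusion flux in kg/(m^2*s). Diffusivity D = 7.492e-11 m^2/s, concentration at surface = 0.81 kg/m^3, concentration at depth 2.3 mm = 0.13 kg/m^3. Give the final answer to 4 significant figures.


J = -D * (dC/dx) = D * (C1 - C2) / dx
J = 7.492e-11 * (0.81 - 0.13) / 2.3e-03
J = 2.215e-08 kg/(m^2*s)


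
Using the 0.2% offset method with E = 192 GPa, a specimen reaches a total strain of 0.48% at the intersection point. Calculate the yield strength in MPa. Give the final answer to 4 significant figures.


Offset strain = 0.002
Elastic strain at yield = total_strain - offset = 4.8e-03 - 0.002 = 2.8e-03
sigma_y = E * elastic_strain = 192000 * 2.8e-03
sigma_y = 537.6 MPa


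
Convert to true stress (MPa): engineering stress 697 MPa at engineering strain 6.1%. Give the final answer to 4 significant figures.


sigma_true = sigma_eng * (1 + epsilon_eng)
sigma_true = 697 * (1 + 0.061)
sigma_true = 739.5 MPa


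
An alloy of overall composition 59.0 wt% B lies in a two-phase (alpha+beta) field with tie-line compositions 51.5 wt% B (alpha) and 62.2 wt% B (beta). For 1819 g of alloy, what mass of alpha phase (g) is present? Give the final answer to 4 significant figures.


f_alpha = (C_beta - C0) / (C_beta - C_alpha)
f_alpha = (62.2 - 59.0) / (62.2 - 51.5) = 0.299065
m_alpha = f_alpha * m_total = 0.299065 * 1819 = 544 g


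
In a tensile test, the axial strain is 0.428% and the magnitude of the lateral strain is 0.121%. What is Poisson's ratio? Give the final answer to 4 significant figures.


nu = -epsilon_lat / epsilon_axial
Lateral strain is contraction (negative), so using magnitudes:
nu = 0.121 / 0.428
nu = 0.2827


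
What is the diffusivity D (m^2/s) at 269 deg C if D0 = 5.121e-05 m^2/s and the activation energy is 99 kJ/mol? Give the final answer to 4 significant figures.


D = D0 * exp(-Qd / (R*T))
T = 542.15 K
D = 5.121e-05 * exp(-99e3 / (8.314 * 542.15))
D = 1.481e-14 m^2/s


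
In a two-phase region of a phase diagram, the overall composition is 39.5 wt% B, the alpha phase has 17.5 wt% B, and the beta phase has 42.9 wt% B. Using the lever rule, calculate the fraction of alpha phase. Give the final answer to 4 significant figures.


f_alpha = (C_beta - C0) / (C_beta - C_alpha)
f_alpha = (42.9 - 39.5) / (42.9 - 17.5)
f_alpha = 0.1339


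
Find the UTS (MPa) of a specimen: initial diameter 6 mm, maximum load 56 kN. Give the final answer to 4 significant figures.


A0 = pi*(d/2)^2 = pi*(6/2)^2 = 28.2743 mm^2
UTS = F_max / A0 = 56*1000 / 28.2743
UTS = 1981 MPa


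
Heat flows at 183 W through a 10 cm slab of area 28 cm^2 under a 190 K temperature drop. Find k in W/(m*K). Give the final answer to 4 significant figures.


k = Q*L / (A*dT)
L = 0.1 m, A = 2.8e-03 m^2
k = 183 * 0.1 / (2.8e-03 * 190)
k = 34.4 W/(m*K)


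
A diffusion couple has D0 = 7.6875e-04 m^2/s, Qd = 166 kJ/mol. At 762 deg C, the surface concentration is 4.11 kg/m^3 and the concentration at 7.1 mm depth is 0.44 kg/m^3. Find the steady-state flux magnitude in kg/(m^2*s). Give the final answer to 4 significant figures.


Step 1: D = D0 * exp(-Qd/(R*T))
T = 762 + 273.15 = 1035.15 K
D = 7.6875e-04 * exp(-166e3 / (8.314 * 1035.15)) = 3.22825e-12 m^2/s
Step 2: J = D * (C1 - C2) / dx
J = 3.22825e-12 * (4.11 - 0.44) / 7.1e-03
J = 1.669e-09 kg/(m^2*s)


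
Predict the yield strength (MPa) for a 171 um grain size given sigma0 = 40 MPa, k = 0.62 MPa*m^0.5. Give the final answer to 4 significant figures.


sigma_y = sigma0 + k / sqrt(d)
d = 171 um = 1.71e-04 m
sigma_y = 40 + 0.62 / sqrt(1.71e-04)
sigma_y = 87.41 MPa


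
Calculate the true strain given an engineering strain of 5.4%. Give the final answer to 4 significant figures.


epsilon_true = ln(1 + epsilon_eng)
epsilon_true = ln(1 + 0.054)
epsilon_true = 0.05259


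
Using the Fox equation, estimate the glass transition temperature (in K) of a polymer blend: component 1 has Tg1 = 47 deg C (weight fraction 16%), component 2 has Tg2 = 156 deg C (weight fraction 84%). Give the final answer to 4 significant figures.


1/Tg = w1/Tg1 + w2/Tg2 (in Kelvin)
Tg1 = 320.15 K, Tg2 = 429.15 K
1/Tg = 0.16/320.15 + 0.84/429.15
Tg = 407 K


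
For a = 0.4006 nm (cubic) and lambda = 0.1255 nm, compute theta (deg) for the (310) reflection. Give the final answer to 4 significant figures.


d = a / sqrt(h^2+k^2+l^2)
d = 0.4006 / sqrt(10) = 0.126681 nm
lambda = 2*d*sin(theta)  =>  sin(theta) = lambda / (2*d)
sin(theta) = 0.1255 / (2 * 0.126681) = 0.495339
theta = 29.69 deg


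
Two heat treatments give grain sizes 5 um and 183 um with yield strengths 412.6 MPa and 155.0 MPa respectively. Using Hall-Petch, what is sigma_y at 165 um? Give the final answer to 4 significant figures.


sigma_y = sigma0 + k / sqrt(d)
1/sqrt(d1) = 1/sqrt(5e-06) = 447.214;  1/sqrt(d2) = 73.9221
k = (sigma1 - sigma2) / (1/sqrt(d1) - 1/sqrt(d2)) = (412.6 - 155.0) / (447.214 - 73.9221) = 0.690077 MPa*m^0.5
sigma0 = sigma1 - k/sqrt(d1) = 412.6 - 0.690077*447.214 = 103.988 MPa
sigma_y(d3) = 103.988 + 0.690077 / sqrt(1.65e-04) = 157.7 MPa


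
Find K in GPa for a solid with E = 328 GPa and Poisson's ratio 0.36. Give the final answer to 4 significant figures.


K = E / (3*(1-2*nu))
K = 328 / (3*(1-2*0.36))
K = 390.5 GPa


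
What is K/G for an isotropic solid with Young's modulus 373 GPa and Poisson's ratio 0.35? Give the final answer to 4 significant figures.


G = E / (2*(1+nu))
G = 373 / (2*(1+0.35)) = 138.148 GPa
K = E / (3*(1-2*nu))
K = 373 / (3*(1-2*0.35)) = 414.444 GPa
K/G = 414.444 / 138.148 = 3


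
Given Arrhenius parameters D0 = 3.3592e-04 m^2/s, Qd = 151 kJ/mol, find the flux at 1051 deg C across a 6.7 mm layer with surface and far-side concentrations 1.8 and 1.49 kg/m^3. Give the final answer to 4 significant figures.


Step 1: D = D0 * exp(-Qd/(R*T))
T = 1051 + 273.15 = 1324.15 K
D = 3.3592e-04 * exp(-151e3 / (8.314 * 1324.15)) = 3.71041e-10 m^2/s
Step 2: J = D * (C1 - C2) / dx
J = 3.71041e-10 * (1.8 - 1.49) / 6.7e-03
J = 1.717e-08 kg/(m^2*s)


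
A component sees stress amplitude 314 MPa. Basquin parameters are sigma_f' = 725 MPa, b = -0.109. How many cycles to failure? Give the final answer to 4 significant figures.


sigma_a = sigma_f' * (2*Nf)^b
2*Nf = (sigma_a / sigma_f')^(1/b)
2*Nf = (314 / 725)^(1/-0.109)
2*Nf = 2157.85
Nf = 1079 cycles


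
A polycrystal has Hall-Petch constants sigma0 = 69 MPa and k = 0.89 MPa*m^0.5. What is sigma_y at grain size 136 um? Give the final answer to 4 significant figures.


sigma_y = sigma0 + k / sqrt(d)
d = 136 um = 1.36e-04 m
sigma_y = 69 + 0.89 / sqrt(1.36e-04)
sigma_y = 145.3 MPa


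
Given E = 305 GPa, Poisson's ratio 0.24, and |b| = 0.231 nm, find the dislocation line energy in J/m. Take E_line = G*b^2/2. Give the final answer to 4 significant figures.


Step 1: G = E / (2*(1+nu))
G = 305 / (2*(1+0.24)) = 122.984 GPa = 1.22984e+11 Pa
Step 2: E_line = G*b^2/2
b = 0.231 nm = 2.31e-10 m
E_line = 0.5 * 1.22984e+11 * (2.31e-10)^2 = 3.281e-09 J/m


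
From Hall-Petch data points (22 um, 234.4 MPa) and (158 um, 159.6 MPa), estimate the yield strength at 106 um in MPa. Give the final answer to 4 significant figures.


sigma_y = sigma0 + k / sqrt(d)
1/sqrt(d1) = 1/sqrt(2.2e-05) = 213.201;  1/sqrt(d2) = 79.5557
k = (sigma1 - sigma2) / (1/sqrt(d1) - 1/sqrt(d2)) = (234.4 - 159.6) / (213.201 - 79.5557) = 0.559692 MPa*m^0.5
sigma0 = sigma1 - k/sqrt(d1) = 234.4 - 0.559692*213.201 = 115.073 MPa
sigma_y(d3) = 115.073 + 0.559692 / sqrt(1.06e-04) = 169.4 MPa


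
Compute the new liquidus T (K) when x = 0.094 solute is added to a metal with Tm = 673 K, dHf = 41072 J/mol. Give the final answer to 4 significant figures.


dT = R*Tm^2*x / dHf
dT = 8.314 * 673^2 * 0.094 / 41072
dT = 8.61831 K
T_new = 673 - 8.61831 = 664.4 K


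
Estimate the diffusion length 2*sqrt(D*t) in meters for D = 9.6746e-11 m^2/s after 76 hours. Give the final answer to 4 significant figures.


t = 76 hr = 273600 s
Diffusion length = 2*sqrt(D*t)
= 2*sqrt(9.6746e-11 * 273600)
= 0.01029 m


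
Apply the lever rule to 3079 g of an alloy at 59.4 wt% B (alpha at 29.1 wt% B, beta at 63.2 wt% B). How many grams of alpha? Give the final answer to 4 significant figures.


f_alpha = (C_beta - C0) / (C_beta - C_alpha)
f_alpha = (63.2 - 59.4) / (63.2 - 29.1) = 0.111437
m_alpha = f_alpha * m_total = 0.111437 * 3079 = 343.1 g


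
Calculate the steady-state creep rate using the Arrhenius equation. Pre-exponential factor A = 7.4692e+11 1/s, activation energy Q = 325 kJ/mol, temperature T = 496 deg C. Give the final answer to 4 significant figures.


rate = A * exp(-Q / (R*T))
T = 496 + 273.15 = 769.15 K
rate = 7.4692e+11 * exp(-325e3 / (8.314 * 769.15))
rate = 6.324e-11 1/s


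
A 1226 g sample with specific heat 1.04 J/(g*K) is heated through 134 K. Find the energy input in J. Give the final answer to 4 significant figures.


Q = m * cp * dT
Q = 1226 * 1.04 * 134
Q = 170900 J


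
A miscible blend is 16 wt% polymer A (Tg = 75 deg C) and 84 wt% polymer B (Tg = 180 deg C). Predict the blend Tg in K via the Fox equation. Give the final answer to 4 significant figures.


1/Tg = w1/Tg1 + w2/Tg2 (in Kelvin)
Tg1 = 348.15 K, Tg2 = 453.15 K
1/Tg = 0.16/348.15 + 0.84/453.15
Tg = 432.3 K


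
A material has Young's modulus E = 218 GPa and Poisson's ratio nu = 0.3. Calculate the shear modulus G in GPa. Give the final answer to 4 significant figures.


G = E / (2*(1+nu))
G = 218 / (2*(1+0.3))
G = 83.85 GPa


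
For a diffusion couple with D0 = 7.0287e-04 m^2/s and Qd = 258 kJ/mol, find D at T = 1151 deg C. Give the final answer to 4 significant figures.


D = D0 * exp(-Qd / (R*T))
T = 1424.15 K
D = 7.0287e-04 * exp(-258e3 / (8.314 * 1424.15))
D = 2.419e-13 m^2/s


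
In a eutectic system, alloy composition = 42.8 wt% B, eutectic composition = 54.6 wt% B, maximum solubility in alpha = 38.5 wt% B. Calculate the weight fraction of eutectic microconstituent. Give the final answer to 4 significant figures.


f_primary = (C_e - C0) / (C_e - C_alpha_max)
f_primary = (54.6 - 42.8) / (54.6 - 38.5)
f_primary = 0.732919
f_eutectic = 1 - 0.732919 = 0.2671


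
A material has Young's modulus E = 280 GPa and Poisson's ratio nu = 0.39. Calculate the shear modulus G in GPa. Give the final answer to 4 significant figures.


G = E / (2*(1+nu))
G = 280 / (2*(1+0.39))
G = 100.7 GPa


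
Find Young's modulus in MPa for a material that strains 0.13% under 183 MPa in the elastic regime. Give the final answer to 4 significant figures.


E = sigma / epsilon
epsilon = 0.13% = 1.3e-03
E = 183 / 1.3e-03
E = 140800 MPa


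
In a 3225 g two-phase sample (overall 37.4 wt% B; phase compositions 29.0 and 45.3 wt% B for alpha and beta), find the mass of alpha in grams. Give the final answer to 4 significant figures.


f_alpha = (C_beta - C0) / (C_beta - C_alpha)
f_alpha = (45.3 - 37.4) / (45.3 - 29.0) = 0.484663
m_alpha = f_alpha * m_total = 0.484663 * 3225 = 1563 g


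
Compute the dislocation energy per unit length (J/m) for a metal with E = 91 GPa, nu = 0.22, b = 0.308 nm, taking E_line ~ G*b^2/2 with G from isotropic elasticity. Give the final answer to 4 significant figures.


Step 1: G = E / (2*(1+nu))
G = 91 / (2*(1+0.22)) = 37.2951 GPa = 3.72951e+10 Pa
Step 2: E_line = G*b^2/2
b = 0.308 nm = 3.08e-10 m
E_line = 0.5 * 3.72951e+10 * (3.08e-10)^2 = 1.769e-09 J/m


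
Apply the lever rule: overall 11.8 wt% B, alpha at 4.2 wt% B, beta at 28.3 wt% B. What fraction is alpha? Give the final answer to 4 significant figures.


f_alpha = (C_beta - C0) / (C_beta - C_alpha)
f_alpha = (28.3 - 11.8) / (28.3 - 4.2)
f_alpha = 0.6846


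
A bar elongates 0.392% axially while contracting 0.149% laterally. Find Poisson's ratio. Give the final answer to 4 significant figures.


nu = -epsilon_lat / epsilon_axial
Lateral strain is contraction (negative), so using magnitudes:
nu = 0.149 / 0.392
nu = 0.3801


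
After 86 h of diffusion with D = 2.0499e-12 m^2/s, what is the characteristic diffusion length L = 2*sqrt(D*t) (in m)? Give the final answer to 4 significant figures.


t = 86 hr = 309600 s
Diffusion length = 2*sqrt(D*t)
= 2*sqrt(2.0499e-12 * 309600)
= 1.593e-03 m


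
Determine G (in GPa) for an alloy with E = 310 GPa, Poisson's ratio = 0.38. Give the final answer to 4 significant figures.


G = E / (2*(1+nu))
G = 310 / (2*(1+0.38))
G = 112.3 GPa


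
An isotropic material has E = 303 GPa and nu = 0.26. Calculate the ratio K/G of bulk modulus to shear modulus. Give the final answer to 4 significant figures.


G = E / (2*(1+nu))
G = 303 / (2*(1+0.26)) = 120.238 GPa
K = E / (3*(1-2*nu))
K = 303 / (3*(1-2*0.26)) = 210.417 GPa
K/G = 210.417 / 120.238 = 1.75


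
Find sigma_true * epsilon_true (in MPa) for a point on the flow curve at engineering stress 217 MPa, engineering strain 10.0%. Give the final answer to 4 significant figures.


sigma_true = sigma_eng * (1 + epsilon_eng)
sigma_true = 217 * (1 + 0.1) = 238.7 MPa
epsilon_true = ln(1 + epsilon_eng)
epsilon_true = ln(1 + 0.1) = 0.0953102
sigma_true * epsilon_true = 238.7 * 0.0953102 = 22.75 MPa


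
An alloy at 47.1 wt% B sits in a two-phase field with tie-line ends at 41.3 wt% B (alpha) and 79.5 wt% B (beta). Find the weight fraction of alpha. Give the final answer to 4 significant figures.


f_alpha = (C_beta - C0) / (C_beta - C_alpha)
f_alpha = (79.5 - 47.1) / (79.5 - 41.3)
f_alpha = 0.8482


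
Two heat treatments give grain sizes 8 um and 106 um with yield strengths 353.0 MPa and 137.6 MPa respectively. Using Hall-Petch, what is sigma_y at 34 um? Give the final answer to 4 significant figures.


sigma_y = sigma0 + k / sqrt(d)
1/sqrt(d1) = 1/sqrt(8e-06) = 353.553;  1/sqrt(d2) = 97.1286
k = (sigma1 - sigma2) / (1/sqrt(d1) - 1/sqrt(d2)) = (353.0 - 137.6) / (353.553 - 97.1286) = 0.840012 MPa*m^0.5
sigma0 = sigma1 - k/sqrt(d1) = 353.0 - 0.840012*353.553 = 56.0108 MPa
sigma_y(d3) = 56.0108 + 0.840012 / sqrt(3.4e-05) = 200.1 MPa


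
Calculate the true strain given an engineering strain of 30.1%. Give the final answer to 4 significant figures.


epsilon_true = ln(1 + epsilon_eng)
epsilon_true = ln(1 + 0.301)
epsilon_true = 0.2631


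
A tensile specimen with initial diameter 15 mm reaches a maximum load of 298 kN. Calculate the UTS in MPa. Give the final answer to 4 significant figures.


A0 = pi*(d/2)^2 = pi*(15/2)^2 = 176.715 mm^2
UTS = F_max / A0 = 298*1000 / 176.715
UTS = 1686 MPa


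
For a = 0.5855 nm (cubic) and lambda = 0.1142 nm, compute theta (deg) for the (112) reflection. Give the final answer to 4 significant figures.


d = a / sqrt(h^2+k^2+l^2)
d = 0.5855 / sqrt(6) = 0.239029 nm
lambda = 2*d*sin(theta)  =>  sin(theta) = lambda / (2*d)
sin(theta) = 0.1142 / (2 * 0.239029) = 0.238883
theta = 13.82 deg


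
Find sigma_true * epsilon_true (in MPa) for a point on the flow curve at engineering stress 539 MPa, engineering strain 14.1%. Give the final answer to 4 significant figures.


sigma_true = sigma_eng * (1 + epsilon_eng)
sigma_true = 539 * (1 + 0.141) = 614.999 MPa
epsilon_true = ln(1 + epsilon_eng)
epsilon_true = ln(1 + 0.141) = 0.131905
sigma_true * epsilon_true = 614.999 * 0.131905 = 81.12 MPa


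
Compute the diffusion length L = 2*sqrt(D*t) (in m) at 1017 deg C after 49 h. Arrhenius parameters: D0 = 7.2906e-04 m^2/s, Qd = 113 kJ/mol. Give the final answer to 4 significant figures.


Step 1: D = D0 * exp(-Qd/(R*T))
T = 1290.15 K
D = 7.2906e-04 * exp(-113e3 / (8.314 * 1290.15)) = 1.93882e-08 m^2/s
Step 2: L = 2*sqrt(D*t)
t = 49 h = 176400 s
L = 2*sqrt(1.93882e-08 * 176400) = 0.117 m


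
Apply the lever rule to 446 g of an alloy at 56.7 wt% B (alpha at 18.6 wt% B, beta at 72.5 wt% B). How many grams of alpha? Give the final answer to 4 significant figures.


f_alpha = (C_beta - C0) / (C_beta - C_alpha)
f_alpha = (72.5 - 56.7) / (72.5 - 18.6) = 0.293135
m_alpha = f_alpha * m_total = 0.293135 * 446 = 130.7 g


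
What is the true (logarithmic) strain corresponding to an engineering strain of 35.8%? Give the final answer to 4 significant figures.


epsilon_true = ln(1 + epsilon_eng)
epsilon_true = ln(1 + 0.358)
epsilon_true = 0.306


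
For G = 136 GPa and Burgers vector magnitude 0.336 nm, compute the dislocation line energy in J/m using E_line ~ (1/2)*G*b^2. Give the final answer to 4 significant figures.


E = G*b^2/2
b = 0.336 nm = 3.36e-10 m
G = 136 GPa = 1.36e+11 Pa
E = 0.5 * 1.36e+11 * (3.36e-10)^2
E = 7.677e-09 J/m


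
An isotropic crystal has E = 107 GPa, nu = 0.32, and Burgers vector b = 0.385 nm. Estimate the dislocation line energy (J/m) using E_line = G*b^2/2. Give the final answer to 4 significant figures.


Step 1: G = E / (2*(1+nu))
G = 107 / (2*(1+0.32)) = 40.5303 GPa = 4.05303e+10 Pa
Step 2: E_line = G*b^2/2
b = 0.385 nm = 3.85e-10 m
E_line = 0.5 * 4.05303e+10 * (3.85e-10)^2 = 3.004e-09 J/m


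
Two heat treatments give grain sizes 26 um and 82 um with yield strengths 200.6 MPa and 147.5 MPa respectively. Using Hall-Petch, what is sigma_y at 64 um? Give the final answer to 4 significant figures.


sigma_y = sigma0 + k / sqrt(d)
1/sqrt(d1) = 1/sqrt(2.6e-05) = 196.116;  1/sqrt(d2) = 110.432
k = (sigma1 - sigma2) / (1/sqrt(d1) - 1/sqrt(d2)) = (200.6 - 147.5) / (196.116 - 110.432) = 0.619715 MPa*m^0.5
sigma0 = sigma1 - k/sqrt(d1) = 200.6 - 0.619715*196.116 = 79.064 MPa
sigma_y(d3) = 79.064 + 0.619715 / sqrt(6.4e-05) = 156.5 MPa


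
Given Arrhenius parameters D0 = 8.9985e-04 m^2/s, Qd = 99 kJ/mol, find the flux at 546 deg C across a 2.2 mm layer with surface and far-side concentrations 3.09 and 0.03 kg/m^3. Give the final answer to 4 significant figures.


Step 1: D = D0 * exp(-Qd/(R*T))
T = 546 + 273.15 = 819.15 K
D = 8.9985e-04 * exp(-99e3 / (8.314 * 819.15)) = 4.37543e-10 m^2/s
Step 2: J = D * (C1 - C2) / dx
J = 4.37543e-10 * (3.09 - 0.03) / 2.2e-03
J = 6.086e-07 kg/(m^2*s)


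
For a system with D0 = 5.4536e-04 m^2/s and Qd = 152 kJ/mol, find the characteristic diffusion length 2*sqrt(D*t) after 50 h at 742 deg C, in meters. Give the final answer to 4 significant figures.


Step 1: D = D0 * exp(-Qd/(R*T))
T = 1015.15 K
D = 5.4536e-04 * exp(-152e3 / (8.314 * 1015.15)) = 8.22671e-12 m^2/s
Step 2: L = 2*sqrt(D*t)
t = 50 h = 180000 s
L = 2*sqrt(8.22671e-12 * 180000) = 2.434e-03 m


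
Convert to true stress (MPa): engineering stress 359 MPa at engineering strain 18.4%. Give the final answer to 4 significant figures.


sigma_true = sigma_eng * (1 + epsilon_eng)
sigma_true = 359 * (1 + 0.184)
sigma_true = 425.1 MPa


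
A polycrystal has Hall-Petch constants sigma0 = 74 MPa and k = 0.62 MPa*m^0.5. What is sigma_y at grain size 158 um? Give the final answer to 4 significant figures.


sigma_y = sigma0 + k / sqrt(d)
d = 158 um = 1.58e-04 m
sigma_y = 74 + 0.62 / sqrt(1.58e-04)
sigma_y = 123.3 MPa


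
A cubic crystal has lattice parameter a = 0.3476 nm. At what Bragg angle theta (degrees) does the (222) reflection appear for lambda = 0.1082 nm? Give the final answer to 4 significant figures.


d = a / sqrt(h^2+k^2+l^2)
d = 0.3476 / sqrt(12) = 0.100343 nm
lambda = 2*d*sin(theta)  =>  sin(theta) = lambda / (2*d)
sin(theta) = 0.1082 / (2 * 0.100343) = 0.539148
theta = 32.63 deg


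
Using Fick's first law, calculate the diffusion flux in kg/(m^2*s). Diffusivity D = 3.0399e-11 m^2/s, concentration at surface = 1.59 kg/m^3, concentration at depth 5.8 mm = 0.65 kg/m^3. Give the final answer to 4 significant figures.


J = -D * (dC/dx) = D * (C1 - C2) / dx
J = 3.0399e-11 * (1.59 - 0.65) / 5.8e-03
J = 4.927e-09 kg/(m^2*s)


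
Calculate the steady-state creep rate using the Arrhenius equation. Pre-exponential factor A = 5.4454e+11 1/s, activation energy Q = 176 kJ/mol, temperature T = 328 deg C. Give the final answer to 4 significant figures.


rate = A * exp(-Q / (R*T))
T = 328 + 273.15 = 601.15 K
rate = 5.4454e+11 * exp(-176e3 / (8.314 * 601.15))
rate = 2.771e-04 1/s


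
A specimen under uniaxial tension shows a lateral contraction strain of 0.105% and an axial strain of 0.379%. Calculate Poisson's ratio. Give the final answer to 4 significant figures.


nu = -epsilon_lat / epsilon_axial
Lateral strain is contraction (negative), so using magnitudes:
nu = 0.105 / 0.379
nu = 0.277


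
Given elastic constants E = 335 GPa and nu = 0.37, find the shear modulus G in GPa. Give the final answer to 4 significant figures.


G = E / (2*(1+nu))
G = 335 / (2*(1+0.37))
G = 122.3 GPa


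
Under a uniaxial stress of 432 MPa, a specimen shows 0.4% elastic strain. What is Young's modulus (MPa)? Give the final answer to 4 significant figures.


E = sigma / epsilon
epsilon = 0.4% = 4e-03
E = 432 / 4e-03
E = 108000 MPa


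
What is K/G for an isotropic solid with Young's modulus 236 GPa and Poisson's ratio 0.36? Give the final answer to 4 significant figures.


G = E / (2*(1+nu))
G = 236 / (2*(1+0.36)) = 86.7647 GPa
K = E / (3*(1-2*nu))
K = 236 / (3*(1-2*0.36)) = 280.952 GPa
K/G = 280.952 / 86.7647 = 3.238


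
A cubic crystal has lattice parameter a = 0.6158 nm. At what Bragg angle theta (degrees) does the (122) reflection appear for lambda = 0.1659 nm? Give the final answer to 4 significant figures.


d = a / sqrt(h^2+k^2+l^2)
d = 0.6158 / sqrt(9) = 0.205267 nm
lambda = 2*d*sin(theta)  =>  sin(theta) = lambda / (2*d)
sin(theta) = 0.1659 / (2 * 0.205267) = 0.404108
theta = 23.84 deg


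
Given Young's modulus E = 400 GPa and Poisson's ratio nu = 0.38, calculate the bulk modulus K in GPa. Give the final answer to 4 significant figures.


K = E / (3*(1-2*nu))
K = 400 / (3*(1-2*0.38))
K = 555.6 GPa


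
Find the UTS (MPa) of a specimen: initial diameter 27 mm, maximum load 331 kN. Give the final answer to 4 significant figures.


A0 = pi*(d/2)^2 = pi*(27/2)^2 = 572.555 mm^2
UTS = F_max / A0 = 331*1000 / 572.555
UTS = 578.1 MPa


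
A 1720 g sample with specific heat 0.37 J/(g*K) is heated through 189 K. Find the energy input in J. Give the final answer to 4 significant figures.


Q = m * cp * dT
Q = 1720 * 0.37 * 189
Q = 120300 J


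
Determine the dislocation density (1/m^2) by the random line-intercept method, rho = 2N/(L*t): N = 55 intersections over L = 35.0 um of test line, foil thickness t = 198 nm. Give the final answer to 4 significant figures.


rho = 2N / (L * t)
L = 35.0 um = 3.5e-05 m, t = 198 nm = 1.98e-07 m
rho = 2 * 55 / (3.5e-05 * 1.98e-07)
rho = 1.587e+13 1/m^2


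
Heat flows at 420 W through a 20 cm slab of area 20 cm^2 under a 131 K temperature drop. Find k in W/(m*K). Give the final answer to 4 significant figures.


k = Q*L / (A*dT)
L = 0.2 m, A = 2e-03 m^2
k = 420 * 0.2 / (2e-03 * 131)
k = 320.6 W/(m*K)


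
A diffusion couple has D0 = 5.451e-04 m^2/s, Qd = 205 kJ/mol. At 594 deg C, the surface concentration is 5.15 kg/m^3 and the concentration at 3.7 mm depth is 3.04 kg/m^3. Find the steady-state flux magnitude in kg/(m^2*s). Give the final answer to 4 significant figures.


Step 1: D = D0 * exp(-Qd/(R*T))
T = 594 + 273.15 = 867.15 K
D = 5.451e-04 * exp(-205e3 / (8.314 * 867.15)) = 2.44014e-16 m^2/s
Step 2: J = D * (C1 - C2) / dx
J = 2.44014e-16 * (5.15 - 3.04) / 3.7e-03
J = 1.392e-13 kg/(m^2*s)


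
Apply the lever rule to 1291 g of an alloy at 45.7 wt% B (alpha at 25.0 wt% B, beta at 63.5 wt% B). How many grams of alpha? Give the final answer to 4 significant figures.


f_alpha = (C_beta - C0) / (C_beta - C_alpha)
f_alpha = (63.5 - 45.7) / (63.5 - 25.0) = 0.462338
m_alpha = f_alpha * m_total = 0.462338 * 1291 = 596.9 g


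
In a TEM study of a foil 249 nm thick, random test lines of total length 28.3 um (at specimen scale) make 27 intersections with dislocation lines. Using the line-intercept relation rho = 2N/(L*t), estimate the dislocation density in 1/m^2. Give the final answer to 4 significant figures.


rho = 2N / (L * t)
L = 28.3 um = 2.83e-05 m, t = 249 nm = 2.49e-07 m
rho = 2 * 27 / (2.83e-05 * 2.49e-07)
rho = 7.663e+12 1/m^2


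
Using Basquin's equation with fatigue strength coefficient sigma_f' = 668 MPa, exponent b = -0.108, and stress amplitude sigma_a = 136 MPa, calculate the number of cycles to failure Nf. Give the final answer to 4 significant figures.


sigma_a = sigma_f' * (2*Nf)^b
2*Nf = (sigma_a / sigma_f')^(1/b)
2*Nf = (136 / 668)^(1/-0.108)
2*Nf = 2.5139e+06
Nf = 1.257e+06 cycles


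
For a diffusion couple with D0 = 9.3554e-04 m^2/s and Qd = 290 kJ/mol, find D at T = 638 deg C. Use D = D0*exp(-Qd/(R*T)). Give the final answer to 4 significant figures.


D = D0 * exp(-Qd / (R*T))
T = 911.15 K
D = 9.3554e-04 * exp(-290e3 / (8.314 * 911.15))
D = 2.214e-20 m^2/s


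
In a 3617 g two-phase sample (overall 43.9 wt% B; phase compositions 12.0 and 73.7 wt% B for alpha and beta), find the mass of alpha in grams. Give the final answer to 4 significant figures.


f_alpha = (C_beta - C0) / (C_beta - C_alpha)
f_alpha = (73.7 - 43.9) / (73.7 - 12.0) = 0.482982
m_alpha = f_alpha * m_total = 0.482982 * 3617 = 1747 g


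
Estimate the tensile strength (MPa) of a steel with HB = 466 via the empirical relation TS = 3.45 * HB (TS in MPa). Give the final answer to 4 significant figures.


TS (MPa) = 3.45 * HB
TS = 3.45 * 466
TS = 1608 MPa


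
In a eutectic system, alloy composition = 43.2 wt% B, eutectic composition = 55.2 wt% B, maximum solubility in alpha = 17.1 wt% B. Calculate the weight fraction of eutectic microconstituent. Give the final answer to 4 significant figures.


f_primary = (C_e - C0) / (C_e - C_alpha_max)
f_primary = (55.2 - 43.2) / (55.2 - 17.1)
f_primary = 0.314961
f_eutectic = 1 - 0.314961 = 0.685


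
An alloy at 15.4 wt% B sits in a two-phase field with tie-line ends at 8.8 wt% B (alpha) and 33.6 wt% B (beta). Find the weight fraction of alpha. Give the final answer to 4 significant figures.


f_alpha = (C_beta - C0) / (C_beta - C_alpha)
f_alpha = (33.6 - 15.4) / (33.6 - 8.8)
f_alpha = 0.7339


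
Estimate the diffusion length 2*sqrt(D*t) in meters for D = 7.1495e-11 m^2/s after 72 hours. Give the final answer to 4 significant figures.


t = 72 hr = 259200 s
Diffusion length = 2*sqrt(D*t)
= 2*sqrt(7.1495e-11 * 259200)
= 8.61e-03 m


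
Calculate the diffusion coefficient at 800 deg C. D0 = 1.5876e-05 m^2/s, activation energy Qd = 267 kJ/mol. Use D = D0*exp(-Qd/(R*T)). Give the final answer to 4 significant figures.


D = D0 * exp(-Qd / (R*T))
T = 1073.15 K
D = 1.5876e-05 * exp(-267e3 / (8.314 * 1073.15))
D = 1.601e-18 m^2/s


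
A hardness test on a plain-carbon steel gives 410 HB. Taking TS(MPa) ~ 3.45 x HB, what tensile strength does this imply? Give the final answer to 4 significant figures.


TS (MPa) = 3.45 * HB
TS = 3.45 * 410
TS = 1415 MPa


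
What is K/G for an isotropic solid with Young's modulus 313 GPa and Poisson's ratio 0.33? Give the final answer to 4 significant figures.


G = E / (2*(1+nu))
G = 313 / (2*(1+0.33)) = 117.669 GPa
K = E / (3*(1-2*nu))
K = 313 / (3*(1-2*0.33)) = 306.863 GPa
K/G = 306.863 / 117.669 = 2.608


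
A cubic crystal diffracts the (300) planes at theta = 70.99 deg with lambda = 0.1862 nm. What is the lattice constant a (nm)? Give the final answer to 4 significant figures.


d = lambda / (2*sin(theta))
d = 0.1862 / (2*sin(70.99 deg))
d = 0.0984704 nm
a = d * sqrt(h^2+k^2+l^2) = 0.0984704 * sqrt(9)
a = 0.2954 nm


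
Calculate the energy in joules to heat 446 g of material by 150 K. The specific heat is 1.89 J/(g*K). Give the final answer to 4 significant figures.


Q = m * cp * dT
Q = 446 * 1.89 * 150
Q = 126400 J


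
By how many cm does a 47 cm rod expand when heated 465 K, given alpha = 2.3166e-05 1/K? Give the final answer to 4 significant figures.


dL = L0 * alpha * dT
dL = 47 * 2.3166e-05 * 465
dL = 0.5063 cm


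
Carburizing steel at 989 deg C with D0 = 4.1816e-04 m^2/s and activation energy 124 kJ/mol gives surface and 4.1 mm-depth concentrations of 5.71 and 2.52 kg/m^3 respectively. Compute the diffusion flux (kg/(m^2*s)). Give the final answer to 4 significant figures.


Step 1: D = D0 * exp(-Qd/(R*T))
T = 989 + 273.15 = 1262.15 K
D = 4.1816e-04 * exp(-124e3 / (8.314 * 1262.15)) = 3.08576e-09 m^2/s
Step 2: J = D * (C1 - C2) / dx
J = 3.08576e-09 * (5.71 - 2.52) / 4.1e-03
J = 2.401e-06 kg/(m^2*s)


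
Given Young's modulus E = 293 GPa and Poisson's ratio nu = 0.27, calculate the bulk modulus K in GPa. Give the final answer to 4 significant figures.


K = E / (3*(1-2*nu))
K = 293 / (3*(1-2*0.27))
K = 212.3 GPa


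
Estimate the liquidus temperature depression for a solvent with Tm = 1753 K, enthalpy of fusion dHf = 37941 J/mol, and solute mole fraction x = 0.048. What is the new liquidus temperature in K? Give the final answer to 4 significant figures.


dT = R*Tm^2*x / dHf
dT = 8.314 * 1753^2 * 0.048 / 37941
dT = 32.3226 K
T_new = 1753 - 32.3226 = 1721 K


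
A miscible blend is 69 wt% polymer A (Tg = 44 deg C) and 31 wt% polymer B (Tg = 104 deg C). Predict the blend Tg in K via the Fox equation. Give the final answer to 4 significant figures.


1/Tg = w1/Tg1 + w2/Tg2 (in Kelvin)
Tg1 = 317.15 K, Tg2 = 377.15 K
1/Tg = 0.69/317.15 + 0.31/377.15
Tg = 333.6 K


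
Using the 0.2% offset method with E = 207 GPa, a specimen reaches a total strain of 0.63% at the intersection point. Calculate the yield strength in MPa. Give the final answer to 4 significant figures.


Offset strain = 0.002
Elastic strain at yield = total_strain - offset = 6.3e-03 - 0.002 = 4.3e-03
sigma_y = E * elastic_strain = 207000 * 4.3e-03
sigma_y = 890.1 MPa


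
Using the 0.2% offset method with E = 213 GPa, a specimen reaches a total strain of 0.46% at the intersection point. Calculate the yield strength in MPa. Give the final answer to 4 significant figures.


Offset strain = 0.002
Elastic strain at yield = total_strain - offset = 4.6e-03 - 0.002 = 2.6e-03
sigma_y = E * elastic_strain = 213000 * 2.6e-03
sigma_y = 553.8 MPa


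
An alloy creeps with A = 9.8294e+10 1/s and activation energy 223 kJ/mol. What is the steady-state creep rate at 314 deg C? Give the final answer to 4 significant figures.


rate = A * exp(-Q / (R*T))
T = 314 + 273.15 = 587.15 K
rate = 9.8294e+10 * exp(-223e3 / (8.314 * 587.15))
rate = 1.423e-09 1/s


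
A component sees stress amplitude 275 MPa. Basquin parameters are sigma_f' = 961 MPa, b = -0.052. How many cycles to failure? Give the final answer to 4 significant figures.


sigma_a = sigma_f' * (2*Nf)^b
2*Nf = (sigma_a / sigma_f')^(1/b)
2*Nf = (275 / 961)^(1/-0.052)
2*Nf = 2.81722e+10
Nf = 1.409e+10 cycles


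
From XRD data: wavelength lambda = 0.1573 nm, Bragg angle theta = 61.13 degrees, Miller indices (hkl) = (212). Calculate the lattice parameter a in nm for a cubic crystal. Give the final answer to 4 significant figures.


d = lambda / (2*sin(theta))
d = 0.1573 / (2*sin(61.13 deg))
d = 0.0898121 nm
a = d * sqrt(h^2+k^2+l^2) = 0.0898121 * sqrt(9)
a = 0.2694 nm


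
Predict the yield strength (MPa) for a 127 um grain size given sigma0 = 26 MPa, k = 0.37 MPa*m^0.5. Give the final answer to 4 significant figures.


sigma_y = sigma0 + k / sqrt(d)
d = 127 um = 1.27e-04 m
sigma_y = 26 + 0.37 / sqrt(1.27e-04)
sigma_y = 58.83 MPa


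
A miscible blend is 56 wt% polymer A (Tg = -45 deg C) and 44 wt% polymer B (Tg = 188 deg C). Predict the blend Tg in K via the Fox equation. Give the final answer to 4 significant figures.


1/Tg = w1/Tg1 + w2/Tg2 (in Kelvin)
Tg1 = 228.15 K, Tg2 = 461.15 K
1/Tg = 0.56/228.15 + 0.44/461.15
Tg = 293.4 K


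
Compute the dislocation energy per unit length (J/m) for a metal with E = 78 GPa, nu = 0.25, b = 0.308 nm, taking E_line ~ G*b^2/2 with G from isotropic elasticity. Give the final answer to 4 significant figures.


Step 1: G = E / (2*(1+nu))
G = 78 / (2*(1+0.25)) = 31.2 GPa = 3.12e+10 Pa
Step 2: E_line = G*b^2/2
b = 0.308 nm = 3.08e-10 m
E_line = 0.5 * 3.12e+10 * (3.08e-10)^2 = 1.48e-09 J/m


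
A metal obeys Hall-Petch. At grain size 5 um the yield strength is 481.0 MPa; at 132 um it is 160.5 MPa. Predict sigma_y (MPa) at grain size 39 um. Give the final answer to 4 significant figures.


sigma_y = sigma0 + k / sqrt(d)
1/sqrt(d1) = 1/sqrt(5e-06) = 447.214;  1/sqrt(d2) = 87.0388
k = (sigma1 - sigma2) / (1/sqrt(d1) - 1/sqrt(d2)) = (481.0 - 160.5) / (447.214 - 87.0388) = 0.889846 MPa*m^0.5
sigma0 = sigma1 - k/sqrt(d1) = 481.0 - 0.889846*447.214 = 83.0489 MPa
sigma_y(d3) = 83.0489 + 0.889846 / sqrt(3.9e-05) = 225.5 MPa


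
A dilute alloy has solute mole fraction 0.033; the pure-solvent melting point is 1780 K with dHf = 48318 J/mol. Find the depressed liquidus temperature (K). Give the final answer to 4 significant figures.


dT = R*Tm^2*x / dHf
dT = 8.314 * 1780^2 * 0.033 / 48318
dT = 17.991 K
T_new = 1780 - 17.991 = 1762 K


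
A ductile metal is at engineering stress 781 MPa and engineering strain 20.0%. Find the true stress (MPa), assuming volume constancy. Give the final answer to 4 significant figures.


sigma_true = sigma_eng * (1 + epsilon_eng)
sigma_true = 781 * (1 + 0.2)
sigma_true = 937.2 MPa


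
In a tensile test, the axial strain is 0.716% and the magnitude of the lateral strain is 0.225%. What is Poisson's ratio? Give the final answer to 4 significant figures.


nu = -epsilon_lat / epsilon_axial
Lateral strain is contraction (negative), so using magnitudes:
nu = 0.225 / 0.716
nu = 0.3142


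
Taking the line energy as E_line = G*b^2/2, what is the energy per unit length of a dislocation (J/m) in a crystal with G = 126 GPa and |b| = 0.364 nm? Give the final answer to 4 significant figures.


E = G*b^2/2
b = 0.364 nm = 3.64e-10 m
G = 126 GPa = 1.26e+11 Pa
E = 0.5 * 1.26e+11 * (3.64e-10)^2
E = 8.347e-09 J/m
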